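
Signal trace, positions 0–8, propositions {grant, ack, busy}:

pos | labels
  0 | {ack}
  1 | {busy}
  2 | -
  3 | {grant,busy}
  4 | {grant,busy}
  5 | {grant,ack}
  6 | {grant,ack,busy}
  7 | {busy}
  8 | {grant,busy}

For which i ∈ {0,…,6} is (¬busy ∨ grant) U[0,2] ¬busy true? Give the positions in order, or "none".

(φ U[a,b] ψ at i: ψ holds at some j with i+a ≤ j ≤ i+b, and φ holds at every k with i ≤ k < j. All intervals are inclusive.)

Evaluate at each i in [0,6]:
  i=0: ✓ (rhs at j=0)
  i=1: ✗ (lhs fails at k=1 before rhs at j=2)
  i=2: ✓ (rhs at j=2)
  i=3: ✓ (rhs at j=5; lhs holds on [3,4])
  i=4: ✓ (rhs at j=5; lhs holds on [4,4])
  i=5: ✓ (rhs at j=5)
  i=6: ✗ (no rhs in [6,8])

0, 2, 3, 4, 5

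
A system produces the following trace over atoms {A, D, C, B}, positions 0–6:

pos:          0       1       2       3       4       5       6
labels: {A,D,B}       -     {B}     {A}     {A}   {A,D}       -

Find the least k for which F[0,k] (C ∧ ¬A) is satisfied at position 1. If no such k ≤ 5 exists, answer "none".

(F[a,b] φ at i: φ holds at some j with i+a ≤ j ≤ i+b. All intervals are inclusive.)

Scan j = 1,2,… for (C ∧ ¬A):
  j=1: fails
  j=2: fails
  j=3: fails
  j=4: fails
  j=5: fails
  j=6: fails
No j in [1,6] satisfies it → none.

none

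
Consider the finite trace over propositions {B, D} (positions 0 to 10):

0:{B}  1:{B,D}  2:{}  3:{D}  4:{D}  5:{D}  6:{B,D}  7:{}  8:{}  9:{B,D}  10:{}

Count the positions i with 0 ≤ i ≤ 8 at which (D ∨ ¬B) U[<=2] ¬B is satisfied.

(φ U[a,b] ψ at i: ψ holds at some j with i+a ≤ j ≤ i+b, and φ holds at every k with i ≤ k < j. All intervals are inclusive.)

8

Evaluate at each i in [0,8]:
  i=0: ✗ (lhs fails at k=0 before rhs at j=2)
  i=1: ✓ (rhs at j=2; lhs holds on [1,1])
  i=2: ✓ (rhs at j=2)
  i=3: ✓ (rhs at j=3)
  i=4: ✓ (rhs at j=4)
  i=5: ✓ (rhs at j=5)
  i=6: ✓ (rhs at j=7; lhs holds on [6,6])
  i=7: ✓ (rhs at j=7)
  i=8: ✓ (rhs at j=8)
Positions where it holds: {1, 2, 3, 4, 5, 6, 7, 8} → 8.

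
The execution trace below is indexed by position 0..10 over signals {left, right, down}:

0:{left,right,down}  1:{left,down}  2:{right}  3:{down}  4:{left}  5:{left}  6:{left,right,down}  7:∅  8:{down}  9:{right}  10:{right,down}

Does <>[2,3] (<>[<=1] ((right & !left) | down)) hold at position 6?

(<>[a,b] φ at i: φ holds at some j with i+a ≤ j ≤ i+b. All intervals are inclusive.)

Yes

Check <>[<=1] ((right & !left) | down) at each j in [8,9]:
  j=8: holds (witness at 8)
  j=9: holds (witness at 9)
Found at j=8 → formula holds.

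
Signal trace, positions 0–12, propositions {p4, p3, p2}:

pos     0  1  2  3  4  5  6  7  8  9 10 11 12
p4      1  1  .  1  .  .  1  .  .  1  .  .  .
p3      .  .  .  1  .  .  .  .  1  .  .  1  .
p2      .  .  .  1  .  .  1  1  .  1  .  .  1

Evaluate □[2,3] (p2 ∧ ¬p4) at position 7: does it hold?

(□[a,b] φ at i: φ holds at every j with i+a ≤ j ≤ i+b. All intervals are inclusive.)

No

Check (p2 ∧ ¬p4) at every j in [9,10]:
  j=9: false
  j=10: false
Fails at j=9 → formula fails.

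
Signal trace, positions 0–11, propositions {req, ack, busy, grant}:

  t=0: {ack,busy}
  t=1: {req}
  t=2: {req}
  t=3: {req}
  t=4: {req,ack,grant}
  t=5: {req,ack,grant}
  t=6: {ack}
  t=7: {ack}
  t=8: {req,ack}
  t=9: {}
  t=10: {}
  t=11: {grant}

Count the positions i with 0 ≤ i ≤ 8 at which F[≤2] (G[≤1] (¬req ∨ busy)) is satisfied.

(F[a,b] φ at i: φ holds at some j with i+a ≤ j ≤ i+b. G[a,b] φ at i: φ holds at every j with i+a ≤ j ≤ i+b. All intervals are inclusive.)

5

Evaluate at each i in [0,8]:
  i=0: ✗ (none in [0,2])
  i=1: ✗ (none in [1,3])
  i=2: ✗ (none in [2,4])
  i=3: ✗ (none in [3,5])
  i=4: ✓ (witness j=6)
  i=5: ✓ (witness j=6)
  i=6: ✓ (witness j=6)
  i=7: ✓ (witness j=9)
  i=8: ✓ (witness j=9)
Positions where it holds: {4, 5, 6, 7, 8} → 5.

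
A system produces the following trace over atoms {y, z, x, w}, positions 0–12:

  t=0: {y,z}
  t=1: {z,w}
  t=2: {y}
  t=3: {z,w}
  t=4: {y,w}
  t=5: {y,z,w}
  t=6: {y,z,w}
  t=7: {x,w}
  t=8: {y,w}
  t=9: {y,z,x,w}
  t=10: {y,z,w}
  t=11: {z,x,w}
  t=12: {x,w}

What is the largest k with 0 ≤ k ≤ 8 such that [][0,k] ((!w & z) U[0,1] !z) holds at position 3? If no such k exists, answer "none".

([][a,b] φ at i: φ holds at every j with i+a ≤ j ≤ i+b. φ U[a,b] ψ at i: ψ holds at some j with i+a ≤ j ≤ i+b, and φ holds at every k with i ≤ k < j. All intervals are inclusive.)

((!w & z) U[0,1] !z) must hold from j=3 onward; find where it first fails.
  j=3: fails → no k works.

none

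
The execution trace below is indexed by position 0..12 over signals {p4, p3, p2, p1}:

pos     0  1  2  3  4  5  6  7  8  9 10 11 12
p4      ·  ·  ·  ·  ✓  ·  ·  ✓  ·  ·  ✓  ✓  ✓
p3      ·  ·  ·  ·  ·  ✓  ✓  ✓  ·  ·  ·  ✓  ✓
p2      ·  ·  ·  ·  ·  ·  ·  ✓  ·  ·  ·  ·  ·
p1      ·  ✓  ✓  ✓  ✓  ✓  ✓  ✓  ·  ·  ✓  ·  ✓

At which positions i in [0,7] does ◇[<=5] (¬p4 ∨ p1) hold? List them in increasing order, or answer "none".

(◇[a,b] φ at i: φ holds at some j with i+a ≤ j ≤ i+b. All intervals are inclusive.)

0, 1, 2, 3, 4, 5, 6, 7

Evaluate at each i in [0,7]:
  i=0: ✓ (witness j=0)
  i=1: ✓ (witness j=1)
  i=2: ✓ (witness j=2)
  i=3: ✓ (witness j=3)
  i=4: ✓ (witness j=4)
  i=5: ✓ (witness j=5)
  i=6: ✓ (witness j=6)
  i=7: ✓ (witness j=7)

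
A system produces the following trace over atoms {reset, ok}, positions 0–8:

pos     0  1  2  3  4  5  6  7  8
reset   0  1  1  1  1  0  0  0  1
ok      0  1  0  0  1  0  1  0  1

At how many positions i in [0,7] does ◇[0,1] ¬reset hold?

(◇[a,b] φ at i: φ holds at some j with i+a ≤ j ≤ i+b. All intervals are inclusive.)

Evaluate at each i in [0,7]:
  i=0: ✓ (witness j=0)
  i=1: ✗ (none in [1,2])
  i=2: ✗ (none in [2,3])
  i=3: ✗ (none in [3,4])
  i=4: ✓ (witness j=5)
  i=5: ✓ (witness j=5)
  i=6: ✓ (witness j=6)
  i=7: ✓ (witness j=7)
Positions where it holds: {0, 4, 5, 6, 7} → 5.

5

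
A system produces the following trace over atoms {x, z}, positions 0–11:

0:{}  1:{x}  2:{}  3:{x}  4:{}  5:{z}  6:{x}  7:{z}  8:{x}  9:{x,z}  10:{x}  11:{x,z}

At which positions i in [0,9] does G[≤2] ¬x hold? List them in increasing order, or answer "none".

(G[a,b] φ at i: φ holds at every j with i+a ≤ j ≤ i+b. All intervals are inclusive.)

none

Evaluate at each i in [0,9]:
  i=0: ✗ (fails at j=1)
  i=1: ✗ (fails at j=1)
  i=2: ✗ (fails at j=3)
  i=3: ✗ (fails at j=3)
  i=4: ✗ (fails at j=6)
  i=5: ✗ (fails at j=6)
  i=6: ✗ (fails at j=6)
  i=7: ✗ (fails at j=8)
  i=8: ✗ (fails at j=8)
  i=9: ✗ (fails at j=9)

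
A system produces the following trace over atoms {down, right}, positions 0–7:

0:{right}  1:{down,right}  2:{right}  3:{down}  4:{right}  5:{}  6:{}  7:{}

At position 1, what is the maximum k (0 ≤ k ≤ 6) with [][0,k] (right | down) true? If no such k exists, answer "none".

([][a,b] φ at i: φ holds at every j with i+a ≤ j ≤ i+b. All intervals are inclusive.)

(right | down) must hold from j=1 onward; find where it first fails.
  j=1: holds
  j=2: holds
  j=3: holds
  j=4: holds
  j=5: fails
Holds on [1,4], so largest k = 3.

3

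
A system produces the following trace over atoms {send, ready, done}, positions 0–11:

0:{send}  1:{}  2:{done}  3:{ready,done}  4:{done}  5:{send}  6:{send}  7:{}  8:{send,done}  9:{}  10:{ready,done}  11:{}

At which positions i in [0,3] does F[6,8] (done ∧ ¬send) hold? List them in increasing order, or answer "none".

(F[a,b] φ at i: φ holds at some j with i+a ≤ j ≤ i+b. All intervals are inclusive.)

2, 3

Evaluate at each i in [0,3]:
  i=0: ✗ (none in [6,8])
  i=1: ✗ (none in [7,9])
  i=2: ✓ (witness j=10)
  i=3: ✓ (witness j=10)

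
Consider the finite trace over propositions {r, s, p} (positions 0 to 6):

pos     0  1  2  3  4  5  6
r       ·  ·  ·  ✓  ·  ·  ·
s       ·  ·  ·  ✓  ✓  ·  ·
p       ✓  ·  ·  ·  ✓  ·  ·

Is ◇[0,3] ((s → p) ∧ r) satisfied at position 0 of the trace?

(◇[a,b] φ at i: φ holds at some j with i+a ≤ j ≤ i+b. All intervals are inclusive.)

Check ((s → p) ∧ r) at each j in [0,3]:
  j=0: false
  j=1: false
  j=2: false
  j=3: false
No position in the window satisfies it → formula fails.

No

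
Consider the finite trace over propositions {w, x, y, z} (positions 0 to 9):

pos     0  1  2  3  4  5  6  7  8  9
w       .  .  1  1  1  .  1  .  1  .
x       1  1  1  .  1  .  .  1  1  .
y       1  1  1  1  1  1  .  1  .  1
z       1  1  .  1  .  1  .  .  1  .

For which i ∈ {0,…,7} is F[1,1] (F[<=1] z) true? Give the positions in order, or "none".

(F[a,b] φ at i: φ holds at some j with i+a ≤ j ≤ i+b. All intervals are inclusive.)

0, 1, 2, 3, 4, 6, 7

Evaluate at each i in [0,7]:
  i=0: ✓ (witness j=1)
  i=1: ✓ (witness j=2)
  i=2: ✓ (witness j=3)
  i=3: ✓ (witness j=4)
  i=4: ✓ (witness j=5)
  i=5: ✗ (none in [6,6])
  i=6: ✓ (witness j=7)
  i=7: ✓ (witness j=8)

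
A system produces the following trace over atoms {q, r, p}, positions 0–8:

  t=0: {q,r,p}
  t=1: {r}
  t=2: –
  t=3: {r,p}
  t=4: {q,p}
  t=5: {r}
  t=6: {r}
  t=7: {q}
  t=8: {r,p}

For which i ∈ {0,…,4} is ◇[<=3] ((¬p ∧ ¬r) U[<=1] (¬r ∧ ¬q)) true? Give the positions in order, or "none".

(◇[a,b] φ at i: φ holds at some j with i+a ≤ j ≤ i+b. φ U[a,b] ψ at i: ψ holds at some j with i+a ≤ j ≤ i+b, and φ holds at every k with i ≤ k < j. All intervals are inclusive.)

0, 1, 2

Evaluate at each i in [0,4]:
  i=0: ✓ (witness j=2)
  i=1: ✓ (witness j=2)
  i=2: ✓ (witness j=2)
  i=3: ✗ (none in [3,6])
  i=4: ✗ (none in [4,7])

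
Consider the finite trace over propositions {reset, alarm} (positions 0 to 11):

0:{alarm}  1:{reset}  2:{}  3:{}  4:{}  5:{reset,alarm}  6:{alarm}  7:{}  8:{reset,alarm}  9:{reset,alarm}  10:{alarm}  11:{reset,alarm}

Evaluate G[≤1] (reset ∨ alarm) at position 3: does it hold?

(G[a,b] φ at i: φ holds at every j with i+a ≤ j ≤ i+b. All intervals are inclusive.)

No

Check (reset ∨ alarm) at every j in [3,4]:
  j=3: false
  j=4: false
Fails at j=3 → formula fails.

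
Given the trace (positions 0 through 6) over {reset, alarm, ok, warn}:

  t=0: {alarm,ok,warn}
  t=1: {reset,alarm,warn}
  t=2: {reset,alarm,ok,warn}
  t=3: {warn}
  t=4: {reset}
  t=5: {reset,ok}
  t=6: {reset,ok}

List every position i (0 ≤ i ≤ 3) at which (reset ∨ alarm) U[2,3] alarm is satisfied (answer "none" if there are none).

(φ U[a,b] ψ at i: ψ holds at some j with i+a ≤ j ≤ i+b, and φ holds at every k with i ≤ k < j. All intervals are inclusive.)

Evaluate at each i in [0,3]:
  i=0: ✓ (rhs at j=2; lhs holds on [0,1])
  i=1: ✗ (no rhs in [3,4])
  i=2: ✗ (no rhs in [4,5])
  i=3: ✗ (no rhs in [5,6])

0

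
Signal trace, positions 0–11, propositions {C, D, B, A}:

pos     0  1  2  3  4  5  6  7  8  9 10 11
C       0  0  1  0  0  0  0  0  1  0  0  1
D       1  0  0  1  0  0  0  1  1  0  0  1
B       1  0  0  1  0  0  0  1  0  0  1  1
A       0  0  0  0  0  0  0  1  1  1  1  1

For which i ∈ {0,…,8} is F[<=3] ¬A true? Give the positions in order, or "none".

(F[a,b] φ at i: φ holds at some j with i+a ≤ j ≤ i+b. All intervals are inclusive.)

0, 1, 2, 3, 4, 5, 6

Evaluate at each i in [0,8]:
  i=0: ✓ (witness j=0)
  i=1: ✓ (witness j=1)
  i=2: ✓ (witness j=2)
  i=3: ✓ (witness j=3)
  i=4: ✓ (witness j=4)
  i=5: ✓ (witness j=5)
  i=6: ✓ (witness j=6)
  i=7: ✗ (none in [7,10])
  i=8: ✗ (none in [8,11])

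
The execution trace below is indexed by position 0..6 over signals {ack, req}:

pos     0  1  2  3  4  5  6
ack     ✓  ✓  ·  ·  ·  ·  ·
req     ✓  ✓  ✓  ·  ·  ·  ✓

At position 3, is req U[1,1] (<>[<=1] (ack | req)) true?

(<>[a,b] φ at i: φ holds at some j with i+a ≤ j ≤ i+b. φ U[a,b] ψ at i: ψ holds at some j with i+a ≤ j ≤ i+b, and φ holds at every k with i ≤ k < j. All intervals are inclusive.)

No

Need some j in [4,4] with <>[<=1] (ack | req), and req at every k in [3,j-1].
  j=4: <>[<=1] (ack | req) — fails (none in [4,5]).
No j in the window works → until fails.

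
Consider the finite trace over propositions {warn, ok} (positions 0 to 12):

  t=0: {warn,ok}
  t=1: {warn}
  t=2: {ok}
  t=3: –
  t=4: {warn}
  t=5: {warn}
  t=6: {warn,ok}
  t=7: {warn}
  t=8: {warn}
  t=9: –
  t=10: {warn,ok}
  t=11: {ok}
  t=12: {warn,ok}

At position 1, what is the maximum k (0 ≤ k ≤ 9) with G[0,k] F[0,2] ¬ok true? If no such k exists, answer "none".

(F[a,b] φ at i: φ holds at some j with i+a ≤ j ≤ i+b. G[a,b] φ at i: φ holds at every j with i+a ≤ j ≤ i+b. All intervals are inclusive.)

8

F[0,2] ¬ok must hold from j=1 onward; find where it first fails.
  j=1: holds
  j=2: holds
  j=3: holds
  j=4: holds
  j=5: holds
  j=6: holds
  j=7: holds
  j=8: holds
  j=9: holds
  j=10: fails
Holds on [1,9], so largest k = 8.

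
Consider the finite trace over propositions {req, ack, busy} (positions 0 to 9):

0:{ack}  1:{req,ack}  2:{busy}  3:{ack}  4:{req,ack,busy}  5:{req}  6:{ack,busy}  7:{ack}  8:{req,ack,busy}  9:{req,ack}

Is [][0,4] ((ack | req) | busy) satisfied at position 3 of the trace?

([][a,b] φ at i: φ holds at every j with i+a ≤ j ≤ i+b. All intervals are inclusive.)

Yes

Check ((ack | req) | busy) at every j in [3,7]:
  j=3: true
  j=4: true
  j=5: true
  j=6: true
  j=7: true
All positions satisfy it → formula holds.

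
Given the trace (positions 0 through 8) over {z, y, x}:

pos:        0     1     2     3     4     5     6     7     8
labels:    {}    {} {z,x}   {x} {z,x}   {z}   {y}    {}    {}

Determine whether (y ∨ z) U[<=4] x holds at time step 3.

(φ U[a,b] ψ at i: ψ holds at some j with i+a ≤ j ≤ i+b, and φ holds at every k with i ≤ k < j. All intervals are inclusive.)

True

Need some j in [3,7] with x, and (y ∨ z) at every k in [3,j-1].
  j=3: x holds; no prefix to check → satisfied.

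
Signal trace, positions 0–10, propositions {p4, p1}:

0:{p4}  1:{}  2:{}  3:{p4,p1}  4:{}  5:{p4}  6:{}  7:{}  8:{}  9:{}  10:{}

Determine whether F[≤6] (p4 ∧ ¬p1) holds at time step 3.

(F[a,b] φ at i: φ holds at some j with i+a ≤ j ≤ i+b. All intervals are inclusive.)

True

Check (p4 ∧ ¬p1) at each j in [3,9]:
  j=3: false
  j=4: false
  j=5: true
  j=6: false
  j=7: false
  j=8: false
  j=9: false
Found at j=5 → formula holds.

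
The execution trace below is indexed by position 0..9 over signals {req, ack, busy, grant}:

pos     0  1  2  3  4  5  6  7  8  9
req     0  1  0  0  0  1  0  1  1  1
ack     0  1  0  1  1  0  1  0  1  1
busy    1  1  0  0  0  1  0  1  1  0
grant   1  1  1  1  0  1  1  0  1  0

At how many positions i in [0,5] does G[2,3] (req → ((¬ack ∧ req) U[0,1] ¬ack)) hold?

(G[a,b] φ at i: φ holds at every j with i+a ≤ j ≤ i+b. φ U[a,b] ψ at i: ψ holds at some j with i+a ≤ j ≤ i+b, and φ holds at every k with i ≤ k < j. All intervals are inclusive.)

Evaluate at each i in [0,5]:
  i=0: ✓ (all of [2,3])
  i=1: ✓ (all of [3,4])
  i=2: ✓ (all of [4,5])
  i=3: ✓ (all of [5,6])
  i=4: ✓ (all of [6,7])
  i=5: ✗ (fails at j=8)
Positions where it holds: {0, 1, 2, 3, 4} → 5.

5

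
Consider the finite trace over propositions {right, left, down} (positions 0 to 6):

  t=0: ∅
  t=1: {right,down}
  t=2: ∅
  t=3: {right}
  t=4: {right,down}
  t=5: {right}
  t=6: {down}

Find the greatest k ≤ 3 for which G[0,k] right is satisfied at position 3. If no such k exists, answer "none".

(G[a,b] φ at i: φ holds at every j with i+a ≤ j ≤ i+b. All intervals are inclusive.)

2

right must hold from j=3 onward; find where it first fails.
  j=3: holds
  j=4: holds
  j=5: holds
  j=6: fails
Holds on [3,5], so largest k = 2.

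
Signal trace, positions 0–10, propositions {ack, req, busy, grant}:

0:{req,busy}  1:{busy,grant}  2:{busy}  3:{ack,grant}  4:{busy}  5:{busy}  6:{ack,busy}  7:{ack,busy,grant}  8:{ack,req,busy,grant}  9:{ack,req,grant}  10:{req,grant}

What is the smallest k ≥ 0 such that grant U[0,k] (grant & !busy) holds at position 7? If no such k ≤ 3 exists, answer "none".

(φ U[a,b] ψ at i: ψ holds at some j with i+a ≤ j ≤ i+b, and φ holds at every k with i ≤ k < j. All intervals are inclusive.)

2

Need earliest j ≥ 7 with (grant & !busy), and grant at every k in [7,j-1].
  j=7: rhs fails.
  j=8: rhs fails.
  j=9: rhs holds; lhs holds on [7,8]. k = 2.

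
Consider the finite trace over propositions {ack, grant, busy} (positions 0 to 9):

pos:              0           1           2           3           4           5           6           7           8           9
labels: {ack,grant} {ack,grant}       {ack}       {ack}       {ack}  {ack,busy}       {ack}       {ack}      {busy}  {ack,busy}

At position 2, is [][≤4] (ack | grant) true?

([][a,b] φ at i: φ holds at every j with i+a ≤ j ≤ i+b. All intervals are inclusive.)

Check (ack | grant) at every j in [2,6]:
  j=2: true
  j=3: true
  j=4: true
  j=5: true
  j=6: true
All positions satisfy it → formula holds.

True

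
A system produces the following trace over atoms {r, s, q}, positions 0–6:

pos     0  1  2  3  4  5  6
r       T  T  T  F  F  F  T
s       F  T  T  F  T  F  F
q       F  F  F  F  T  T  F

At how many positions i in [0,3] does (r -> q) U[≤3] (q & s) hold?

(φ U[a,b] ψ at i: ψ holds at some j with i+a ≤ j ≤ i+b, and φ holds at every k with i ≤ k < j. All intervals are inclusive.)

1

Evaluate at each i in [0,3]:
  i=0: ✗ (no rhs in [0,3])
  i=1: ✗ (lhs fails at k=1 before rhs at j=4)
  i=2: ✗ (lhs fails at k=2 before rhs at j=4)
  i=3: ✓ (rhs at j=4; lhs holds on [3,3])
Positions where it holds: {3} → 1.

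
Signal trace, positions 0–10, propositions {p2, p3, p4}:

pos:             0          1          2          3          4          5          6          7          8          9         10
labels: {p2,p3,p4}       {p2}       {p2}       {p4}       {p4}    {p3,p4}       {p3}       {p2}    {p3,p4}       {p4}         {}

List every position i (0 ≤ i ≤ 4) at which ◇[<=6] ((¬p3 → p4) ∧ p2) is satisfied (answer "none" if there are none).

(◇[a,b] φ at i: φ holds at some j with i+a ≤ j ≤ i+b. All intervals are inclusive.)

0

Evaluate at each i in [0,4]:
  i=0: ✓ (witness j=0)
  i=1: ✗ (none in [1,7])
  i=2: ✗ (none in [2,8])
  i=3: ✗ (none in [3,9])
  i=4: ✗ (none in [4,10])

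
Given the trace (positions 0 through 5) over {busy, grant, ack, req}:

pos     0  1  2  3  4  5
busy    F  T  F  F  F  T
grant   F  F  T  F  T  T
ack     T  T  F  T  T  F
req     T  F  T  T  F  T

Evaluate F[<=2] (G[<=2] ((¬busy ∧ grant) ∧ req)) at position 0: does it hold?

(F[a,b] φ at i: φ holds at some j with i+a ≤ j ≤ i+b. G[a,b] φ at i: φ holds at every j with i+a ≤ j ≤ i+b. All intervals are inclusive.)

False

Check G[<=2] ((¬busy ∧ grant) ∧ req) at each j in [0,2]:
  j=0: fails at 0
  j=1: fails at 1
  j=2: fails at 3
No position in the window satisfies it → formula fails.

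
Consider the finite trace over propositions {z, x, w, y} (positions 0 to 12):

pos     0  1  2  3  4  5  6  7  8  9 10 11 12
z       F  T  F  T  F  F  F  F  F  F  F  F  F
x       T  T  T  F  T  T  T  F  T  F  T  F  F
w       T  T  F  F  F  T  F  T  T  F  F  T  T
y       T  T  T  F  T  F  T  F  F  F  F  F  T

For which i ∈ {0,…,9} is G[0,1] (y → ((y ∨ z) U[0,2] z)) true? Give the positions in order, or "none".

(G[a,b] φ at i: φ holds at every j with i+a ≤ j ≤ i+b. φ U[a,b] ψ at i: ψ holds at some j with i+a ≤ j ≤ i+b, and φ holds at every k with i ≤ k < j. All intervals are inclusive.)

0, 1, 2, 7, 8, 9

Evaluate at each i in [0,9]:
  i=0: ✓ (all of [0,1])
  i=1: ✓ (all of [1,2])
  i=2: ✓ (all of [2,3])
  i=3: ✗ (fails at j=4)
  i=4: ✗ (fails at j=4)
  i=5: ✗ (fails at j=6)
  i=6: ✗ (fails at j=6)
  i=7: ✓ (all of [7,8])
  i=8: ✓ (all of [8,9])
  i=9: ✓ (all of [9,10])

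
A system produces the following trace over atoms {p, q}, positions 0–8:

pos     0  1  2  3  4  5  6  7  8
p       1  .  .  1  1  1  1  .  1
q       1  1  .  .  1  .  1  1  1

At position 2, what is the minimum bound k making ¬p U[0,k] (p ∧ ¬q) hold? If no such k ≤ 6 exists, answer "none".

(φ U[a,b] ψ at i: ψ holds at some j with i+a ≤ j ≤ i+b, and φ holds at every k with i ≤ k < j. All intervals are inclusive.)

1

Need earliest j ≥ 2 with (p ∧ ¬q), and ¬p at every k in [2,j-1].
  j=2: rhs fails.
  j=3: rhs holds; lhs holds on [2,2]. k = 1.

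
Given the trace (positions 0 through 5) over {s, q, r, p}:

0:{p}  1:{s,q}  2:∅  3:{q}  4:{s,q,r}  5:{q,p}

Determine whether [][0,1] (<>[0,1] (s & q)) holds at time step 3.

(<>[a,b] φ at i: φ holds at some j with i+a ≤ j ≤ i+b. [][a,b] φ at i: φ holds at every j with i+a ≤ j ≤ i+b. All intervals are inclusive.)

Holds

Check <>[0,1] (s & q) at every j in [3,4]:
  j=3: holds (witness at 4)
  j=4: holds (witness at 4)
All positions satisfy it → formula holds.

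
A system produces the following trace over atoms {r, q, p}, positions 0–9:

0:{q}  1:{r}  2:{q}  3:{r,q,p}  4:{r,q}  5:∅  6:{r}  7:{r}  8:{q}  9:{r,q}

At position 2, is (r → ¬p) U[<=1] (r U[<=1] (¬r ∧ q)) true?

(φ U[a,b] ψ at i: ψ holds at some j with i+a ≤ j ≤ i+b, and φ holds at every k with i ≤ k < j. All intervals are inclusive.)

Holds

Need some j in [2,3] with (r U[<=1] (¬r ∧ q)), and (r → ¬p) at every k in [2,j-1].
  j=2: (r U[<=1] (¬r ∧ q)) holds; no prefix to check → satisfied.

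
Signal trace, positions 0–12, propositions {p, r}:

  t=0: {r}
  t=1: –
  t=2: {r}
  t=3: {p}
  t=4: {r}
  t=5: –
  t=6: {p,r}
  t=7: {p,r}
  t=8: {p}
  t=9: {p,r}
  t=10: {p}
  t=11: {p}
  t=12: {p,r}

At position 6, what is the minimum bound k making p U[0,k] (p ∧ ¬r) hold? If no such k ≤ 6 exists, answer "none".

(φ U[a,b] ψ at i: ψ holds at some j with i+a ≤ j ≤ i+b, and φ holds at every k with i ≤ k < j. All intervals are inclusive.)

Need earliest j ≥ 6 with (p ∧ ¬r), and p at every k in [6,j-1].
  j=6: rhs fails.
  j=7: rhs fails.
  j=8: rhs holds; lhs holds on [6,7]. k = 2.

2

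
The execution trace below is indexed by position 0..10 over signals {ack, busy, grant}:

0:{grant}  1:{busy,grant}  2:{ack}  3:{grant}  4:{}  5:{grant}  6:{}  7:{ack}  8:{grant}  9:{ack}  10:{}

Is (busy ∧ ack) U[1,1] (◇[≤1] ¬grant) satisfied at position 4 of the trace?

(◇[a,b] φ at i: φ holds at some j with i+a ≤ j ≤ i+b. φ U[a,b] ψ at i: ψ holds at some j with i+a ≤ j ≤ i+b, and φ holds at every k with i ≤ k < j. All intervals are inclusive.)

Need some j in [5,5] with ◇[≤1] ¬grant, and (busy ∧ ack) at every k in [4,j-1].
  j=5: ◇[≤1] ¬grant holds, but (busy ∧ ack) fails at k=4 → not this j.
No j in the window works → until fails.

No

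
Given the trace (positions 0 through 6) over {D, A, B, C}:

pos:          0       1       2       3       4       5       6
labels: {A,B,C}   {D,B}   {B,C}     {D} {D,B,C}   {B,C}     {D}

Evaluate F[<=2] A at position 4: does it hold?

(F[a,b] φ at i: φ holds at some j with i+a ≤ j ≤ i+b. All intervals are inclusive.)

Check A at each j in [4,6]:
  j=4: false
  j=5: false
  j=6: false
No position in the window satisfies it → formula fails.

Does not hold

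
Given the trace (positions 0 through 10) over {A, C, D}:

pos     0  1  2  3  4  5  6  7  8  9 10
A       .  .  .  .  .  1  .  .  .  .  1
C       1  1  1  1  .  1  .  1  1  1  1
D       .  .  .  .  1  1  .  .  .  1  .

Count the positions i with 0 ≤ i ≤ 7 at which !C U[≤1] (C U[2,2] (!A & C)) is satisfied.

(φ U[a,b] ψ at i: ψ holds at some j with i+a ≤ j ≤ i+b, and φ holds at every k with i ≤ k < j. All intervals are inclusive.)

Evaluate at each i in [0,7]:
  i=0: ✓ (rhs at j=0)
  i=1: ✓ (rhs at j=1)
  i=2: ✗ (no rhs in [2,3])
  i=3: ✗ (no rhs in [3,4])
  i=4: ✗ (no rhs in [4,5])
  i=5: ✗ (no rhs in [5,6])
  i=6: ✓ (rhs at j=7; lhs holds on [6,6])
  i=7: ✓ (rhs at j=7)
Positions where it holds: {0, 1, 6, 7} → 4.

4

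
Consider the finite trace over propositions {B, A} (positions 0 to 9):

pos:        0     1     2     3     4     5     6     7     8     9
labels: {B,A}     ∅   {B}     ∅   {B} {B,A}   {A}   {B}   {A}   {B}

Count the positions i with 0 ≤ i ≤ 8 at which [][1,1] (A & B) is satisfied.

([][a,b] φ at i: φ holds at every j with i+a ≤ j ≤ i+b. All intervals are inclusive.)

1

Evaluate at each i in [0,8]:
  i=0: ✗ (fails at j=1)
  i=1: ✗ (fails at j=2)
  i=2: ✗ (fails at j=3)
  i=3: ✗ (fails at j=4)
  i=4: ✓ (all of [5,5])
  i=5: ✗ (fails at j=6)
  i=6: ✗ (fails at j=7)
  i=7: ✗ (fails at j=8)
  i=8: ✗ (fails at j=9)
Positions where it holds: {4} → 1.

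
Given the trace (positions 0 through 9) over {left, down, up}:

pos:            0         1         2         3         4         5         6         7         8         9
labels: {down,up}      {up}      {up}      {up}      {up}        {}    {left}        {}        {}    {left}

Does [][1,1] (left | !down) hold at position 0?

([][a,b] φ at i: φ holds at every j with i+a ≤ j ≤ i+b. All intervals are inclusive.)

True

Check (left | !down) at every j in [1,1]:
  j=1: true
All positions satisfy it → formula holds.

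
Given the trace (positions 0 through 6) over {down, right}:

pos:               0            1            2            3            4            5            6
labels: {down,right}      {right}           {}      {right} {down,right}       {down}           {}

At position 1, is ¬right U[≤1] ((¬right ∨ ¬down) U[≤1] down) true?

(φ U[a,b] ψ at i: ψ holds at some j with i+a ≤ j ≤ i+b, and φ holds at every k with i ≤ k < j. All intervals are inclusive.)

Need some j in [1,2] with ((¬right ∨ ¬down) U[≤1] down), and ¬right at every k in [1,j-1].
  j=1: ((¬right ∨ ¬down) U[≤1] down) — fails.
  j=2: ((¬right ∨ ¬down) U[≤1] down) — fails.
No j in the window works → until fails.

No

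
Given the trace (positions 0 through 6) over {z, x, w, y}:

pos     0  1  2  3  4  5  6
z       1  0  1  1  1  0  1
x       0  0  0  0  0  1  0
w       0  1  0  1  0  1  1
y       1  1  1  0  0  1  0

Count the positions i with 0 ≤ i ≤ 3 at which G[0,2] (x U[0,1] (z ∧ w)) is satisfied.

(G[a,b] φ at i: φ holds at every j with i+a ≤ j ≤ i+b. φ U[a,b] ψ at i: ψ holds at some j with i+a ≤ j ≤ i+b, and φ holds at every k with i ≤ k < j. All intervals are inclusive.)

Evaluate at each i in [0,3]:
  i=0: ✗ (fails at j=0)
  i=1: ✗ (fails at j=1)
  i=2: ✗ (fails at j=2)
  i=3: ✗ (fails at j=4)
Positions where it holds: {} → 0.

0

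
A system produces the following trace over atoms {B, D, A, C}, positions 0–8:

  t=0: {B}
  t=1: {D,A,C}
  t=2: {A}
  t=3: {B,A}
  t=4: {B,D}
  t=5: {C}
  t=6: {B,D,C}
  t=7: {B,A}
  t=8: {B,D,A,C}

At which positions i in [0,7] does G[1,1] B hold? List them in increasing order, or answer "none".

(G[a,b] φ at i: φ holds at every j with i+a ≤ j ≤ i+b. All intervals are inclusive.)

Evaluate at each i in [0,7]:
  i=0: ✗ (fails at j=1)
  i=1: ✗ (fails at j=2)
  i=2: ✓ (all of [3,3])
  i=3: ✓ (all of [4,4])
  i=4: ✗ (fails at j=5)
  i=5: ✓ (all of [6,6])
  i=6: ✓ (all of [7,7])
  i=7: ✓ (all of [8,8])

2, 3, 5, 6, 7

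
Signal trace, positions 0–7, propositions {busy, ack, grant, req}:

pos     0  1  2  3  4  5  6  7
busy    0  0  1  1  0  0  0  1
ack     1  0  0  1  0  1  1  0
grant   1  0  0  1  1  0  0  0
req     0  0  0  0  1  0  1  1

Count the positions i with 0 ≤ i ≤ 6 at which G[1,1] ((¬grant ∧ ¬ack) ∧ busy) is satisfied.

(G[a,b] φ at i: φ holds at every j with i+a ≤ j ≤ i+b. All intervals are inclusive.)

2

Evaluate at each i in [0,6]:
  i=0: ✗ (fails at j=1)
  i=1: ✓ (all of [2,2])
  i=2: ✗ (fails at j=3)
  i=3: ✗ (fails at j=4)
  i=4: ✗ (fails at j=5)
  i=5: ✗ (fails at j=6)
  i=6: ✓ (all of [7,7])
Positions where it holds: {1, 6} → 2.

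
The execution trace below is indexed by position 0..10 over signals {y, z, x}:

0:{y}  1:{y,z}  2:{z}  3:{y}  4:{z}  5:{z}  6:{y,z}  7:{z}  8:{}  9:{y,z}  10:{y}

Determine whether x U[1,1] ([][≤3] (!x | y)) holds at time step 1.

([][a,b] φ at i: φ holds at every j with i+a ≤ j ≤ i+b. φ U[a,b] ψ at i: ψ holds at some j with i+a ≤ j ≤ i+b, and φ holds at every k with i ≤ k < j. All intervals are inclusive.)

Need some j in [2,2] with [][≤3] (!x | y), and x at every k in [1,j-1].
  j=2: [][≤3] (!x | y) holds, but x fails at k=1 → not this j.
No j in the window works → until fails.

False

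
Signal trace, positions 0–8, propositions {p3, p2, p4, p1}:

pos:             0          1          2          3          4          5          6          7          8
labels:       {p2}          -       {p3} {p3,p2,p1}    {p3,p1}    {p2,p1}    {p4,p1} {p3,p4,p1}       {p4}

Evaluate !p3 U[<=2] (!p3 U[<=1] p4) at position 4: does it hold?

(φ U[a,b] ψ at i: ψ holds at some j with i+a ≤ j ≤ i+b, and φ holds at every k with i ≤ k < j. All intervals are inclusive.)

False

Need some j in [4,6] with (!p3 U[<=1] p4), and !p3 at every k in [4,j-1].
  j=4: (!p3 U[<=1] p4) — fails.
  j=5: (!p3 U[<=1] p4) holds, but !p3 fails at k=4 → not this j.
  j=6: (!p3 U[<=1] p4) holds, but !p3 fails at k=4 → not this j.
No j in the window works → until fails.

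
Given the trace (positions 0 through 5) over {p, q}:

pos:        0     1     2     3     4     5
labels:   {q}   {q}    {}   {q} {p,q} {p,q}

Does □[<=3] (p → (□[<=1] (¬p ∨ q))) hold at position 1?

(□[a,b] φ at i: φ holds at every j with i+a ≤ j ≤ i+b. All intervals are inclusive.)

Check (p → (□[<=1] (¬p ∨ q))) at every j in [1,4]:
  j=1: antecedent false → ✓
  j=2: antecedent false → ✓
  j=3: antecedent false → ✓
  j=4: antecedent true; consequent holds on [4,5] → ✓
All positions satisfy it → formula holds.

True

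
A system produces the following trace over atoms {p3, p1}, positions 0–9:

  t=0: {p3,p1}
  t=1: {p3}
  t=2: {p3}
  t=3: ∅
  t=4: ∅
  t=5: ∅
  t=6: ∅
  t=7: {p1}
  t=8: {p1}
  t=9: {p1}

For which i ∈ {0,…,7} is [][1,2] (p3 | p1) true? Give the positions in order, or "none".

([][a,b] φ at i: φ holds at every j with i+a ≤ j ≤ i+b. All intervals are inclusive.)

Evaluate at each i in [0,7]:
  i=0: ✓ (all of [1,2])
  i=1: ✗ (fails at j=3)
  i=2: ✗ (fails at j=3)
  i=3: ✗ (fails at j=4)
  i=4: ✗ (fails at j=5)
  i=5: ✗ (fails at j=6)
  i=6: ✓ (all of [7,8])
  i=7: ✓ (all of [8,9])

0, 6, 7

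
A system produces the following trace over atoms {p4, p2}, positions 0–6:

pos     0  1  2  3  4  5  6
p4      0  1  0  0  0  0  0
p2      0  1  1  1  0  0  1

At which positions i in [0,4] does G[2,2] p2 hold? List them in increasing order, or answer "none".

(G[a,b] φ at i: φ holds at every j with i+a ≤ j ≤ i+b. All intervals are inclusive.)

Evaluate at each i in [0,4]:
  i=0: ✓ (all of [2,2])
  i=1: ✓ (all of [3,3])
  i=2: ✗ (fails at j=4)
  i=3: ✗ (fails at j=5)
  i=4: ✓ (all of [6,6])

0, 1, 4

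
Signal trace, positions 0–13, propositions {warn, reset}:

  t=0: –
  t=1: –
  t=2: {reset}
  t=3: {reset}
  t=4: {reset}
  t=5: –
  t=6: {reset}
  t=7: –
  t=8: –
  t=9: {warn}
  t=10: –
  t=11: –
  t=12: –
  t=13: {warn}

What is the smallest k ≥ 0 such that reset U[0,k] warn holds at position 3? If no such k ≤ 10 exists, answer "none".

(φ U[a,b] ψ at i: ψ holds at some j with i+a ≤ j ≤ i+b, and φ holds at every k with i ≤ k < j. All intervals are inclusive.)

Need earliest j ≥ 3 with warn, and reset at every k in [3,j-1].
  j=3: rhs fails.
  j=4: rhs fails.
  j=5: rhs fails.
  j=6: rhs fails.
  j=7: rhs fails.
  j=8: rhs fails.
  j=9: rhs holds but lhs fails at k=5.
  j=10: rhs fails.
  j=11: rhs fails.
  j=12: rhs fails.
  j=13: rhs holds but lhs fails at k=5.
No witness within the range → none.

none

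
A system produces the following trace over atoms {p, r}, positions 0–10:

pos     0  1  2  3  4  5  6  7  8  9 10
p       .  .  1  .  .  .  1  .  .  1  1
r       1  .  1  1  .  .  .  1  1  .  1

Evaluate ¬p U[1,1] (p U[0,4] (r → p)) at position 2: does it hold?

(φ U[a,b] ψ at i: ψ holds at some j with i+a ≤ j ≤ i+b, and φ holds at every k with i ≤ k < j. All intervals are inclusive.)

Does not hold

Need some j in [3,3] with (p U[0,4] (r → p)), and ¬p at every k in [2,j-1].
  j=3: (p U[0,4] (r → p)) — fails.
No j in the window works → until fails.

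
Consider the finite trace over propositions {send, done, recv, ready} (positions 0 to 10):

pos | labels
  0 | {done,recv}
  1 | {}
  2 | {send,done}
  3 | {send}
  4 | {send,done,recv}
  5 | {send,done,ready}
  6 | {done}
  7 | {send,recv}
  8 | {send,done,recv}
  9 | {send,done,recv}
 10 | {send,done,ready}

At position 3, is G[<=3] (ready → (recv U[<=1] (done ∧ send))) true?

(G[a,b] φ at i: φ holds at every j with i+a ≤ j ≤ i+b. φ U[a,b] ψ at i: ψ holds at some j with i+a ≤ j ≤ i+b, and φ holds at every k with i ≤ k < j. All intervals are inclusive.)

True

Check (ready → (recv U[<=1] (done ∧ send))) at every j in [3,6]:
  j=3: antecedent false → ✓
  j=4: antecedent false → ✓
  j=5: antecedent true; consequent holds → ✓
  j=6: antecedent false → ✓
All positions satisfy it → formula holds.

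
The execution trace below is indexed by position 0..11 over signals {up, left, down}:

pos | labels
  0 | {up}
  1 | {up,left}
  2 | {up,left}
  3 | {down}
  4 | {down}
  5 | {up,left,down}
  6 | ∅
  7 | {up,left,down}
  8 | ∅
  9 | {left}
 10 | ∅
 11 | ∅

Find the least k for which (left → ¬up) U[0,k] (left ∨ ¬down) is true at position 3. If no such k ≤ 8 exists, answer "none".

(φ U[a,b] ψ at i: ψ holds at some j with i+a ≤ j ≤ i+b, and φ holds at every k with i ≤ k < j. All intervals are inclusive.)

2

Need earliest j ≥ 3 with (left ∨ ¬down), and (left → ¬up) at every k in [3,j-1].
  j=3: rhs fails.
  j=4: rhs fails.
  j=5: rhs holds; lhs holds on [3,4]. k = 2.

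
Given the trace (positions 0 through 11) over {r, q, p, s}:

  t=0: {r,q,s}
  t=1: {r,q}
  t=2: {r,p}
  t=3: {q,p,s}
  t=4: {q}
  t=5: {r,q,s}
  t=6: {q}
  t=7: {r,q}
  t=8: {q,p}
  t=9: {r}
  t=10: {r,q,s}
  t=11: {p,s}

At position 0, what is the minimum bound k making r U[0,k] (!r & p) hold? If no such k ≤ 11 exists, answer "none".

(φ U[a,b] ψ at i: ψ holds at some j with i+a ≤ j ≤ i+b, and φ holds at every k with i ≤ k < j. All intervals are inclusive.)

3

Need earliest j ≥ 0 with (!r & p), and r at every k in [0,j-1].
  j=0: rhs fails.
  j=1: rhs fails.
  j=2: rhs fails.
  j=3: rhs holds; lhs holds on [0,2]. k = 3.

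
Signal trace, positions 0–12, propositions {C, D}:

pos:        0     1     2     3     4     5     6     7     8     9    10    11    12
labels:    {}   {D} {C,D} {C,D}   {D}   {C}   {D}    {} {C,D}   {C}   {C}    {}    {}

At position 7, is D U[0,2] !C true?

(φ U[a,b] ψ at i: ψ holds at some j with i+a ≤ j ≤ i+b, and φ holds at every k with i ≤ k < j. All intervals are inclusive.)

True

Need some j in [7,9] with !C, and D at every k in [7,j-1].
  j=7: !C holds; no prefix to check → satisfied.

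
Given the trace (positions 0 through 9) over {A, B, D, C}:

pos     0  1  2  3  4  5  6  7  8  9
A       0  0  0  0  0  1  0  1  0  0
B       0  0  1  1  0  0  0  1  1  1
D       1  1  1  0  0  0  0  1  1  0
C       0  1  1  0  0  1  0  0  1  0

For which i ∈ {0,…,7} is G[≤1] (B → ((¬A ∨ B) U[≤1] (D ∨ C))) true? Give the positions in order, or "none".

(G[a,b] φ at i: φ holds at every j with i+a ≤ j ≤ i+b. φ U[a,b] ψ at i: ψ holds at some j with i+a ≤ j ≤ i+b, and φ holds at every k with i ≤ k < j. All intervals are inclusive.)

0, 1, 4, 5, 6, 7

Evaluate at each i in [0,7]:
  i=0: ✓ (all of [0,1])
  i=1: ✓ (all of [1,2])
  i=2: ✗ (fails at j=3)
  i=3: ✗ (fails at j=3)
  i=4: ✓ (all of [4,5])
  i=5: ✓ (all of [5,6])
  i=6: ✓ (all of [6,7])
  i=7: ✓ (all of [7,8])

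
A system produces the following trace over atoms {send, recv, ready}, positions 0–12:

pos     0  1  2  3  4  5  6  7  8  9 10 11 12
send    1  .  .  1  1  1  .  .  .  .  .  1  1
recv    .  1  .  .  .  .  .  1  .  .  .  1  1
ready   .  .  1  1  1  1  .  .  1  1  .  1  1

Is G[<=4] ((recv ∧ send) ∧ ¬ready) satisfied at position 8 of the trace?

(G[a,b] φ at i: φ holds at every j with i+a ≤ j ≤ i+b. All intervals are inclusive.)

False

Check ((recv ∧ send) ∧ ¬ready) at every j in [8,12]:
  j=8: false
  j=9: false
  j=10: false
  j=11: false
  j=12: false
Fails at j=8 → formula fails.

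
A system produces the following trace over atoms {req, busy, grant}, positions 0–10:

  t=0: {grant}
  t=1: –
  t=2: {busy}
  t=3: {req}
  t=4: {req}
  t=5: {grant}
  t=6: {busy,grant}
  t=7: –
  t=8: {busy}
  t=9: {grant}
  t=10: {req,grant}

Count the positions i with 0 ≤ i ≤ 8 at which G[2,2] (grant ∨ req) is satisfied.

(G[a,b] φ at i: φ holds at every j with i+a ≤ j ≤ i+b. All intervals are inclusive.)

6

Evaluate at each i in [0,8]:
  i=0: ✗ (fails at j=2)
  i=1: ✓ (all of [3,3])
  i=2: ✓ (all of [4,4])
  i=3: ✓ (all of [5,5])
  i=4: ✓ (all of [6,6])
  i=5: ✗ (fails at j=7)
  i=6: ✗ (fails at j=8)
  i=7: ✓ (all of [9,9])
  i=8: ✓ (all of [10,10])
Positions where it holds: {1, 2, 3, 4, 7, 8} → 6.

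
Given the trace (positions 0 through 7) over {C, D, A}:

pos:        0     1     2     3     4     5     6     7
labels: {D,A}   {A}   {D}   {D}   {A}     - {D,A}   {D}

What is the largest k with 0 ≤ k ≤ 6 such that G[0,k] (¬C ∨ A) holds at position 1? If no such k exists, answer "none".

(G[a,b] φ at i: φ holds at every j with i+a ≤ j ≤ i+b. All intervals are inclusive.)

(¬C ∨ A) must hold from j=1 onward; find where it first fails.
  j=1: holds
  j=2: holds
  j=3: holds
  j=4: holds
  j=5: holds
  j=6: holds
  j=7: holds
Holds through j=7; largest k = 6.

6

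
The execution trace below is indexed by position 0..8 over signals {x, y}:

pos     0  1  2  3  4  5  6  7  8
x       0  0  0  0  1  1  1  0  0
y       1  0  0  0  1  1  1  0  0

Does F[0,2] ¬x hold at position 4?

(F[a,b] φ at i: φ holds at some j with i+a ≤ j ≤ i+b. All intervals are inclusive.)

No

Check ¬x at each j in [4,6]:
  j=4: false
  j=5: false
  j=6: false
No position in the window satisfies it → formula fails.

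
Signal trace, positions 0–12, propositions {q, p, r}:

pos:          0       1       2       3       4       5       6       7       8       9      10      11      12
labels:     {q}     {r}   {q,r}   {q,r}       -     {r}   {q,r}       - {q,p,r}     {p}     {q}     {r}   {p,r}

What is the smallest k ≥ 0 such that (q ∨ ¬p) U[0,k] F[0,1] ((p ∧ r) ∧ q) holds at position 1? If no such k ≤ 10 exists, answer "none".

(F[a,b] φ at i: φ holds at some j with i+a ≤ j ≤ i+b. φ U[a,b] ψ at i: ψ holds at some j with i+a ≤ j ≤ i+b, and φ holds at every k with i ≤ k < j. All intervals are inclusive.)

Need earliest j ≥ 1 with F[0,1] ((p ∧ r) ∧ q), and (q ∨ ¬p) at every k in [1,j-1].
  j=1: rhs fails.
  j=2: rhs fails.
  j=3: rhs fails.
  j=4: rhs fails.
  j=5: rhs fails.
  j=6: rhs fails.
  j=7: rhs holds; lhs holds on [1,6]. k = 6.

6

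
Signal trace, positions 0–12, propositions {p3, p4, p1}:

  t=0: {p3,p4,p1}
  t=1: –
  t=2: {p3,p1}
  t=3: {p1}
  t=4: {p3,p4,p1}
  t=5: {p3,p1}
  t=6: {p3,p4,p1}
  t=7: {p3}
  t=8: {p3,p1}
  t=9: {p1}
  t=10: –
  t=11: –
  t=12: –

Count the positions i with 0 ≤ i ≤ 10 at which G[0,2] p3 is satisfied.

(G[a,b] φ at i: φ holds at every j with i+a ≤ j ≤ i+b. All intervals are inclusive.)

Evaluate at each i in [0,10]:
  i=0: ✗ (fails at j=1)
  i=1: ✗ (fails at j=1)
  i=2: ✗ (fails at j=3)
  i=3: ✗ (fails at j=3)
  i=4: ✓ (all of [4,6])
  i=5: ✓ (all of [5,7])
  i=6: ✓ (all of [6,8])
  i=7: ✗ (fails at j=9)
  i=8: ✗ (fails at j=9)
  i=9: ✗ (fails at j=9)
  i=10: ✗ (fails at j=10)
Positions where it holds: {4, 5, 6} → 3.

3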